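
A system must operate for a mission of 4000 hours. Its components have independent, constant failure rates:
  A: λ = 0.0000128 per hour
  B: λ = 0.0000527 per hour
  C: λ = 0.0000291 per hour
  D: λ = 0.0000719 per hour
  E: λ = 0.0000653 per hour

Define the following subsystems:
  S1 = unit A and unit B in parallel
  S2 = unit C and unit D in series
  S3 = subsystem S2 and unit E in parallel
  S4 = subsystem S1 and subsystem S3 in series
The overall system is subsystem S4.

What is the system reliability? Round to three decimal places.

R(A) = exp(−0.0000128 × 4000) = 0.95009
R(B) = exp(−0.0000527 × 4000) = 0.80994
R(C) = exp(−0.0000291 × 4000) = 0.89012
R(D) = exp(−0.0000719 × 4000) = 0.75006
R(E) = exp(−0.0000653 × 4000) = 0.77013
Parallel (A and B): 1 − (1 − 0.95009)(1 − 0.80994) = 0.99051
Series (C and D): 0.89012 × 0.75006 = 0.66764
Parallel ([0.66764] and E): 1 − (1 − 0.66764)(1 − 0.77013) = 0.92360
Series ([0.99051] and [0.92360]): 0.99051 × 0.92360 = 0.915

0.915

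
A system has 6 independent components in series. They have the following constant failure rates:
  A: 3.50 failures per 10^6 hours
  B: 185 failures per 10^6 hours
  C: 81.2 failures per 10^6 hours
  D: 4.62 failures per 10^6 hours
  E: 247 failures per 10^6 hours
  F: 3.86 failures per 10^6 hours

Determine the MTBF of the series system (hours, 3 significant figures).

Series of exponential components: λ_sys = Σ λ_i
λ_sys = 0.00000350 + 0.000185 + 0.0000812 + 0.00000462 + 0.000247 + 0.00000386 = 5.2518e-04 /h
MTBF = 1 / λ_sys = 1900 h

1900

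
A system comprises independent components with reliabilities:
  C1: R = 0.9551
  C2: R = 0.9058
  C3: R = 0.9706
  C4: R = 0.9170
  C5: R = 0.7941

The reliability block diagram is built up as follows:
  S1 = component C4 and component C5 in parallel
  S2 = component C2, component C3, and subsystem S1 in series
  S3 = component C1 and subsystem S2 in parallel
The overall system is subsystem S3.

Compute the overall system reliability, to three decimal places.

Parallel (C4 and C5): 1 − (1 − 0.91700)(1 − 0.79410) = 0.98291
Series (C2, C3, and [0.98291]): 0.90580 × 0.97060 × 0.98291 = 0.86414
Parallel (C1 and [0.86414]): 1 − (1 − 0.95510)(1 − 0.86414) = 0.994

0.994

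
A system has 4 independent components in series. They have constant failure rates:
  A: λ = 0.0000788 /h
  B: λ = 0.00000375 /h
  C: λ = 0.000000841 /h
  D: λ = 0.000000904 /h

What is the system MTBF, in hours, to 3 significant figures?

Series of exponential components: λ_sys = Σ λ_i
λ_sys = 0.0000788 + 0.00000375 + 0.000000841 + 0.000000904 = 8.4295e-05 /h
MTBF = 1 / λ_sys = 11900 h

11900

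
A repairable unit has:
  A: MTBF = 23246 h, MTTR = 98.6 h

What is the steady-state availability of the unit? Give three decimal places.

0.996

A(A) = MTBF/(MTBF+MTTR) = 23246/(23246+98.6) = 0.996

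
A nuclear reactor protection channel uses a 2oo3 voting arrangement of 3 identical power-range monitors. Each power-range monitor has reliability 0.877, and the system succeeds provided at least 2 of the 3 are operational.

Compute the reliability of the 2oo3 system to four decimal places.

0.9583

R = Σ_{i=2}^{3} C(3,i) p^i (1−p)^{3−i} with p = 0.877
C(3,2)·0.877^2·0.123^1 = 0.283809
C(3,3)·0.877^3·0.123^0 = 0.674526
Sum = 0.9583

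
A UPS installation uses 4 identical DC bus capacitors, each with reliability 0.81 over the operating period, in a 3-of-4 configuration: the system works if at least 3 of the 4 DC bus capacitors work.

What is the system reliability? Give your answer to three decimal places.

0.834

R = Σ_{i=3}^{4} C(4,i) p^i (1−p)^{4−i} with p = 0.81
C(4,3)·0.81^3·0.19^1 = 0.40390
C(4,4)·0.81^4·0.19^0 = 0.43047
Sum = 0.834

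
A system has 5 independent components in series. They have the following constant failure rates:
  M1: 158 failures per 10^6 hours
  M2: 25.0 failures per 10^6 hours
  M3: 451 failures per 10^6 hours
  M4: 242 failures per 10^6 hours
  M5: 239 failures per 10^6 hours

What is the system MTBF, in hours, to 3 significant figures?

Series of exponential components: λ_sys = Σ λ_i
λ_sys = 0.000158 + 0.0000250 + 0.000451 + 0.000242 + 0.000239 = 1.1150e-03 /h
MTBF = 1 / λ_sys = 897 h

897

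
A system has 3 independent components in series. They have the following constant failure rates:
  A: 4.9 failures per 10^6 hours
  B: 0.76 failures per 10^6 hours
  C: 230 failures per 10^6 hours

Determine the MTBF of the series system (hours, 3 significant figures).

Series of exponential components: λ_sys = Σ λ_i
λ_sys = 0.0000049 + 0.00000076 + 0.00023 = 2.3566e-04 /h
MTBF = 1 / λ_sys = 4240 h

4240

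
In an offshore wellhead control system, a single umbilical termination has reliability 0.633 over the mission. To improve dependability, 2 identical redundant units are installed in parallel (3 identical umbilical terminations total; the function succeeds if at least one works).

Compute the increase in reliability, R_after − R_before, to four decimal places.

R_before = 0.633
R_after = 1 − (1 − 0.633)^3 = 0.9506
ΔR = 0.9506 − 0.633 = 0.3176

0.3176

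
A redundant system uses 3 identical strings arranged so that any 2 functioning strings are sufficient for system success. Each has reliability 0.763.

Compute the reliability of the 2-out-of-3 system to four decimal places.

R = Σ_{i=2}^{3} C(3,i) p^i (1−p)^{3−i} with p = 0.763
C(3,2)·0.763^2·0.237^1 = 0.413922
C(3,3)·0.763^3·0.237^0 = 0.444195
Sum = 0.8581

0.8581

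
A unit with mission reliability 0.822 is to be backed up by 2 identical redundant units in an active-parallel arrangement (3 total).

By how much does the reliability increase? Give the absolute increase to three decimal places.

0.172

R_before = 0.822
R_after = 1 − (1 − 0.822)^3 = 0.994
ΔR = 0.994 − 0.822 = 0.172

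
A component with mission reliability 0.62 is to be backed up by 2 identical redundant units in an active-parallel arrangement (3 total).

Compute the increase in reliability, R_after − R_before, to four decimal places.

0.3251

R_before = 0.62
R_after = 1 − (1 − 0.62)^3 = 0.9451
ΔR = 0.9451 − 0.62 = 0.3251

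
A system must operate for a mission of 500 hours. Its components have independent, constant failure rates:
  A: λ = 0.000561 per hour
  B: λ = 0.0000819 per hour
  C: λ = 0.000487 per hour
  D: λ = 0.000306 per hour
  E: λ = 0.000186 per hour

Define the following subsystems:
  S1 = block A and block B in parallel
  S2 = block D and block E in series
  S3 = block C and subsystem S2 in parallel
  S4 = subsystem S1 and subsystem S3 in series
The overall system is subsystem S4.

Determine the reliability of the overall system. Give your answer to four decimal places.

R(A) = exp(−0.000561 × 500) = 0.755406
R(B) = exp(−0.0000819 × 500) = 0.959877
R(C) = exp(−0.000487 × 500) = 0.783879
R(D) = exp(−0.000306 × 500) = 0.858130
R(E) = exp(−0.000186 × 500) = 0.911194
Parallel (A and B): 1 − (1 − 0.755406)(1 − 0.959877) = 0.990186
Series (D and E): 0.858130 × 0.911194 = 0.781923
Parallel (C and [0.781923]): 1 − (1 − 0.783879)(1 − 0.781923) = 0.952869
Series ([0.990186] and [0.952869]): 0.990186 × 0.952869 = 0.9435

0.9435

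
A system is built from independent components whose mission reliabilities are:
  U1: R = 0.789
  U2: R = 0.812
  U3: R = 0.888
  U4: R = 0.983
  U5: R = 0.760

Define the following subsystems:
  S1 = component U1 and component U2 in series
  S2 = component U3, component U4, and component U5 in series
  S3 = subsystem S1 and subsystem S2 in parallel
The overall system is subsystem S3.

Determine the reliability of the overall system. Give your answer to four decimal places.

0.8791

Series (U1 and U2): 0.789000 × 0.812000 = 0.640668
Series (U3, U4, and U5): 0.888000 × 0.983000 × 0.760000 = 0.663407
Parallel ([0.640668] and [0.663407]): 1 − (1 − 0.640668)(1 − 0.663407) = 0.8791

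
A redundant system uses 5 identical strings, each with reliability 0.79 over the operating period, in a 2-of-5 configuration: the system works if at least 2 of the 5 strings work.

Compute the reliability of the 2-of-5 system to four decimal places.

0.9919

R = Σ_{i=2}^{5} C(5,i) p^i (1−p)^{5−i} with p = 0.79
C(5,2)·0.79^2·0.21^3 = 0.057798
C(5,3)·0.79^3·0.21^2 = 0.217430
C(5,4)·0.79^4·0.21^1 = 0.408976
C(5,5)·0.79^5·0.21^0 = 0.307706
Sum = 0.9919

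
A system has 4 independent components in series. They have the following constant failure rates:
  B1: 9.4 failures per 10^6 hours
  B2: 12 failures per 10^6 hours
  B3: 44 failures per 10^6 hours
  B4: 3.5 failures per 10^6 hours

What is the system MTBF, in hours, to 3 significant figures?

Series of exponential components: λ_sys = Σ λ_i
λ_sys = 0.0000094 + 0.000012 + 0.000044 + 0.0000035 = 6.8900e-05 /h
MTBF = 1 / λ_sys = 14500 h

14500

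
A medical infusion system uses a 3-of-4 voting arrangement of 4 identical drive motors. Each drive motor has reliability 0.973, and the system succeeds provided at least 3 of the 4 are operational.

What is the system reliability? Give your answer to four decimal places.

0.9958

R = Σ_{i=3}^{4} C(4,i) p^i (1−p)^{4−i} with p = 0.973
C(4,3)·0.973^3·0.027^1 = 0.099486
C(4,4)·0.973^4·0.027^0 = 0.896296
Sum = 0.9958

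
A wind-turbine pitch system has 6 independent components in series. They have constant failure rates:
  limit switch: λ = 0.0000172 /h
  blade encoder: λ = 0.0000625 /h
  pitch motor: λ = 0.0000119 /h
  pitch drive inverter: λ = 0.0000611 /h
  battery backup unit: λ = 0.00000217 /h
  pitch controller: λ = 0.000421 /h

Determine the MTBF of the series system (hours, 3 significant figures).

Series of exponential components: λ_sys = Σ λ_i
λ_sys = 0.0000172 + 0.0000625 + 0.0000119 + 0.0000611 + 0.00000217 + 0.000421 = 5.7587e-04 /h
MTBF = 1 / λ_sys = 1740 h

1740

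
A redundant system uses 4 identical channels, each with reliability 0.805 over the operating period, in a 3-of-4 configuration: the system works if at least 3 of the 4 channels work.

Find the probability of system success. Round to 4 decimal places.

R = Σ_{i=3}^{4} C(4,i) p^i (1−p)^{4−i} with p = 0.805
C(4,3)·0.805^3·0.195^1 = 0.406895
C(4,4)·0.805^4·0.195^0 = 0.419936
Sum = 0.8268

0.8268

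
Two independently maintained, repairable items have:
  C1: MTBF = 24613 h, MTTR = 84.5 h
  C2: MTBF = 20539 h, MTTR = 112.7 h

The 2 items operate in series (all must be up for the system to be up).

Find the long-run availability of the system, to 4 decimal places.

A(C1) = MTBF/(MTBF+MTTR) = 24613/(24613+84.5) = 0.996579
A(C2) = MTBF/(MTBF+MTTR) = 20539/(20539+112.7) = 0.994543
Series availability: 0.996579 × 0.994543 = 0.9911

0.9911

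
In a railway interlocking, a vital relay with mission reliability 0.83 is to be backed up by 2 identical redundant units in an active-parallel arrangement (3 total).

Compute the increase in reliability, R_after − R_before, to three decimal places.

0.165

R_before = 0.83
R_after = 1 − (1 − 0.83)^3 = 0.995
ΔR = 0.995 − 0.83 = 0.165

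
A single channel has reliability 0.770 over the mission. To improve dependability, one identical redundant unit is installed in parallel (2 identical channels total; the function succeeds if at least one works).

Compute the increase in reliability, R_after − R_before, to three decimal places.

0.177

R_before = 0.770
R_after = 1 − (1 − 0.770)^2 = 0.947
ΔR = 0.947 − 0.770 = 0.177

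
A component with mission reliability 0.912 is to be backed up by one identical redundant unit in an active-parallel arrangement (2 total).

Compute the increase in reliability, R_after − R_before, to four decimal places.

R_before = 0.912
R_after = 1 − (1 − 0.912)^2 = 0.9923
ΔR = 0.9923 − 0.912 = 0.0803

0.0803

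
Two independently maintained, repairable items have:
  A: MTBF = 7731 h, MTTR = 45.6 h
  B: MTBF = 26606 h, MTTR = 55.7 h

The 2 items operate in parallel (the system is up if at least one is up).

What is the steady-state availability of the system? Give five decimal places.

0.99999

A(A) = MTBF/(MTBF+MTTR) = 7731/(7731+45.6) = 0.994136
A(B) = MTBF/(MTBF+MTTR) = 26606/(26606+55.7) = 0.997911
Parallel availability: 1 − (1 − 0.994136)(1 − 0.997911) = 0.99999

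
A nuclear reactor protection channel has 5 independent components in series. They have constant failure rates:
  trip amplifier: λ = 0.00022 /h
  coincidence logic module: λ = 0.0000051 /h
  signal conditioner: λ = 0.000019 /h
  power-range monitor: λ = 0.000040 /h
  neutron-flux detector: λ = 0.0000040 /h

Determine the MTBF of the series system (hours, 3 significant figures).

Series of exponential components: λ_sys = Σ λ_i
λ_sys = 0.00022 + 0.0000051 + 0.000019 + 0.000040 + 0.0000040 = 2.8810e-04 /h
MTBF = 1 / λ_sys = 3470 h

3470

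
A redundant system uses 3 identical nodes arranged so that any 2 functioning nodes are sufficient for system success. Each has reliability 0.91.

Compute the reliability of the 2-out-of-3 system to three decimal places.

R = Σ_{i=2}^{3} C(3,i) p^i (1−p)^{3−i} with p = 0.91
C(3,2)·0.91^2·0.09^1 = 0.22359
C(3,3)·0.91^3·0.09^0 = 0.75357
Sum = 0.977

0.977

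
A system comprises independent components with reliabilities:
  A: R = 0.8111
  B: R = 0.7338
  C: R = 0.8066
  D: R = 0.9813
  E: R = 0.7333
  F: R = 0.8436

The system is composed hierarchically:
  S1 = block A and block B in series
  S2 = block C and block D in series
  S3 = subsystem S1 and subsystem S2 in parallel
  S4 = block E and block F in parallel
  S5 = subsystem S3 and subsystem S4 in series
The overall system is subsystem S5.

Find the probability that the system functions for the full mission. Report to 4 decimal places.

0.8774

Series (A and B): 0.811100 × 0.733800 = 0.595185
Series (C and D): 0.806600 × 0.981300 = 0.791517
Parallel ([0.595185] and [0.791517]): 1 − (1 − 0.595185)(1 − 0.791517) = 0.915603
Parallel (E and F): 1 − (1 − 0.733300)(1 − 0.843600) = 0.958288
Series ([0.915603] and [0.958288]): 0.915603 × 0.958288 = 0.8774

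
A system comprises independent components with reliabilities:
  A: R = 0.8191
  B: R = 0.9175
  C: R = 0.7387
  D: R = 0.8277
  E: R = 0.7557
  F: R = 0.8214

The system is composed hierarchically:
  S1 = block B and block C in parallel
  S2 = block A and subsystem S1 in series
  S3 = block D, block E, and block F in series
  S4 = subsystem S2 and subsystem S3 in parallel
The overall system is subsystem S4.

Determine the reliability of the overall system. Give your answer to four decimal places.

0.9035

Parallel (B and C): 1 − (1 − 0.917500)(1 − 0.738700) = 0.978443
Series (A and [0.978443]): 0.819100 × 0.978443 = 0.801443
Series (D, E, and F): 0.827700 × 0.755700 × 0.821400 = 0.513780
Parallel ([0.801443] and [0.513780]): 1 − (1 − 0.801443)(1 − 0.513780) = 0.9035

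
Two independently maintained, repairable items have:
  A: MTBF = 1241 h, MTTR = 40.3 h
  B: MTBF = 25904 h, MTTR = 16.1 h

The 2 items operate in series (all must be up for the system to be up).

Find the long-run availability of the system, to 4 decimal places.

0.9679

A(A) = MTBF/(MTBF+MTTR) = 1241/(1241+40.3) = 0.968548
A(B) = MTBF/(MTBF+MTTR) = 25904/(25904+16.1) = 0.999379
Series availability: 0.968548 × 0.999379 = 0.9679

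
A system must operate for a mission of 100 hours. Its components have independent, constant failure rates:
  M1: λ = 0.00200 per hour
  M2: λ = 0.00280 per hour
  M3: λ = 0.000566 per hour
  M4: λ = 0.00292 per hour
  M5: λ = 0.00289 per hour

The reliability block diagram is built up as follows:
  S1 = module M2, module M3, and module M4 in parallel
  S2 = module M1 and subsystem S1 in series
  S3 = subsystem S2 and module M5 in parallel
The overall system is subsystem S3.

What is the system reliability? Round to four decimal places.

R(M1) = exp(−0.00200 × 100) = 0.818731
R(M2) = exp(−0.00280 × 100) = 0.755784
R(M3) = exp(−0.000566 × 100) = 0.944972
R(M4) = exp(−0.00292 × 100) = 0.746769
R(M5) = exp(−0.00289 × 100) = 0.749012
Parallel (M2, M3, and M4): 1 − (1 − 0.755784)(1 − 0.944972)(1 − 0.746769) = 0.996597
Series (M1 and [0.996597]): 0.818731 × 0.996597 = 0.815945
Parallel ([0.815945] and M5): 1 − (1 − 0.815945)(1 − 0.749012) = 0.9538

0.9538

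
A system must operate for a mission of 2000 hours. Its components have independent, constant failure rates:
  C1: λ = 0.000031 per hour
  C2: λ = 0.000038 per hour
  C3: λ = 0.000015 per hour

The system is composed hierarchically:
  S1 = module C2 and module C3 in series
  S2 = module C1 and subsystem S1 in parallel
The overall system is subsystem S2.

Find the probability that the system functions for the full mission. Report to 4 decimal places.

R(C1) = exp(−0.000031 × 2000) = 0.939883
R(C2) = exp(−0.000038 × 2000) = 0.926816
R(C3) = exp(−0.000015 × 2000) = 0.970446
Series (C2 and C3): 0.926816 × 0.970446 = 0.899425
Parallel (C1 and [0.899425]): 1 − (1 − 0.939883)(1 − 0.899425) = 0.9940

0.9940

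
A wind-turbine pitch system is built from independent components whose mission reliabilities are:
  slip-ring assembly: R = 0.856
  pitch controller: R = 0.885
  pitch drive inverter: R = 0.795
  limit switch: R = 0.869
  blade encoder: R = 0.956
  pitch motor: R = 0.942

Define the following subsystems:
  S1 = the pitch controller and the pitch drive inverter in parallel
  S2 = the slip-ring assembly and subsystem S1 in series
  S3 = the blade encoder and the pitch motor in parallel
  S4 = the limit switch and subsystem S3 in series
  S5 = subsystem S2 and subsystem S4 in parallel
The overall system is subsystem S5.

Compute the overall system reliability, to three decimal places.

Parallel (pitch controller and pitch drive inverter): 1 − (1 − 0.88500)(1 − 0.79500) = 0.97643
Series (slip-ring assembly and [0.97643]): 0.85600 × 0.97643 = 0.83582
Parallel (blade encoder and pitch motor): 1 − (1 − 0.95600)(1 − 0.94200) = 0.99745
Series (limit switch and [0.99745]): 0.86900 × 0.99745 = 0.86678
Parallel ([0.83582] and [0.86678]): 1 − (1 − 0.83582)(1 − 0.86678) = 0.978

0.978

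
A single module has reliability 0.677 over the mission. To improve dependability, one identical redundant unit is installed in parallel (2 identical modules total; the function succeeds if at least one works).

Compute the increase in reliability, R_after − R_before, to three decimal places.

0.219

R_before = 0.677
R_after = 1 − (1 − 0.677)^2 = 0.896
ΔR = 0.896 − 0.677 = 0.219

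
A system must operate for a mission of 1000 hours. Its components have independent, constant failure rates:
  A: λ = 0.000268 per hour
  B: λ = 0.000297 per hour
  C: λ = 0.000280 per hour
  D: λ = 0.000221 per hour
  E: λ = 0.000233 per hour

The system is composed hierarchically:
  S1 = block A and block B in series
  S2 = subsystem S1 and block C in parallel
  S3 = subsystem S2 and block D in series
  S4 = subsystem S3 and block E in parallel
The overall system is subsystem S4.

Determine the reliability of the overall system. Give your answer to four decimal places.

0.9412

R(A) = exp(−0.000268 × 1000) = 0.764908
R(B) = exp(−0.000297 × 1000) = 0.743044
R(C) = exp(−0.000280 × 1000) = 0.755784
R(D) = exp(−0.000221 × 1000) = 0.801717
R(E) = exp(−0.000233 × 1000) = 0.792154
Series (A and B): 0.764908 × 0.743044 = 0.568360
Parallel ([0.568360] and C): 1 − (1 − 0.568360)(1 − 0.755784) = 0.894587
Series ([0.894587] and D): 0.894587 × 0.801717 = 0.717206
Parallel ([0.717206] and E): 1 − (1 − 0.717206)(1 − 0.792154) = 0.9412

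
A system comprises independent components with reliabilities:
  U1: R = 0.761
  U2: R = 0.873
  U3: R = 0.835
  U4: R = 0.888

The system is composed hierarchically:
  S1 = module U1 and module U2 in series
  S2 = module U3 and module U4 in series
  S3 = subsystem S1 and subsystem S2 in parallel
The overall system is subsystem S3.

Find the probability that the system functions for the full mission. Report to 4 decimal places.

Series (U1 and U2): 0.761000 × 0.873000 = 0.664353
Series (U3 and U4): 0.835000 × 0.888000 = 0.741480
Parallel ([0.664353] and [0.741480]): 1 − (1 − 0.664353)(1 − 0.741480) = 0.9132

0.9132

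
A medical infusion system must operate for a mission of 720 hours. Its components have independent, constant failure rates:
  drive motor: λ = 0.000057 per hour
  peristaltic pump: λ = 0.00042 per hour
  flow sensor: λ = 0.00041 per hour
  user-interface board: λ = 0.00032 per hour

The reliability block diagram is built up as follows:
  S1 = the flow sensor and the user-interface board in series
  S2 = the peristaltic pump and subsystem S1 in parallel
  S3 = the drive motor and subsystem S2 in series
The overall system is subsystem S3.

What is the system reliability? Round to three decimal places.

0.857

R(drive motor) = exp(−0.000057 × 720) = 0.95979
R(peristaltic pump) = exp(−0.00042 × 720) = 0.73904
R(flow sensor) = exp(−0.00041 × 720) = 0.74438
R(user-interface board) = exp(−0.00032 × 720) = 0.79422
Series (flow sensor and user-interface board): 0.74438 × 0.79422 = 0.59120
Parallel (peristaltic pump and [0.59120]): 1 − (1 − 0.73904)(1 − 0.59120) = 0.89332
Series (drive motor and [0.89332]): 0.95979 × 0.89332 = 0.857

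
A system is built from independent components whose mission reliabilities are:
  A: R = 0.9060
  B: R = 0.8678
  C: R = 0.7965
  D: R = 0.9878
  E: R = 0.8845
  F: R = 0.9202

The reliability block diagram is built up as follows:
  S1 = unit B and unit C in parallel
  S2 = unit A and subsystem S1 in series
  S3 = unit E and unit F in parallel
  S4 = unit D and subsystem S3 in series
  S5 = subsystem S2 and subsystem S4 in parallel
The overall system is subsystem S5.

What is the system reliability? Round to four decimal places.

Parallel (B and C): 1 − (1 − 0.867800)(1 − 0.796500) = 0.973097
Series (A and [0.973097]): 0.906000 × 0.973097 = 0.881626
Parallel (E and F): 1 − (1 − 0.884500)(1 − 0.920200) = 0.990783
Series (D and [0.990783]): 0.987800 × 0.990783 = 0.978695
Parallel ([0.881626] and [0.978695]): 1 − (1 − 0.881626)(1 − 0.978695) = 0.9975

0.9975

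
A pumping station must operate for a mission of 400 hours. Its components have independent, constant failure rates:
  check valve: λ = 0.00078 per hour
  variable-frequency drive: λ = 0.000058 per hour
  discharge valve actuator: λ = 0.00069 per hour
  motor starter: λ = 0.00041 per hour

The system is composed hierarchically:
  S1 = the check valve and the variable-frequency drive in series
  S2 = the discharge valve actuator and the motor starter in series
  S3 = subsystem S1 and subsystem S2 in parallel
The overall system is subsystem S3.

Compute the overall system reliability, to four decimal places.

R(check valve) = exp(−0.00078 × 400) = 0.731982
R(variable-frequency drive) = exp(−0.000058 × 400) = 0.977067
R(discharge valve actuator) = exp(−0.00069 × 400) = 0.758813
R(motor starter) = exp(−0.00041 × 400) = 0.848742
Series (check valve and variable-frequency drive): 0.731982 × 0.977067 = 0.715195
Series (discharge valve actuator and motor starter): 0.758813 × 0.848742 = 0.644036
Parallel ([0.715195] and [0.644036]): 1 − (1 − 0.715195)(1 − 0.644036) = 0.8986

0.8986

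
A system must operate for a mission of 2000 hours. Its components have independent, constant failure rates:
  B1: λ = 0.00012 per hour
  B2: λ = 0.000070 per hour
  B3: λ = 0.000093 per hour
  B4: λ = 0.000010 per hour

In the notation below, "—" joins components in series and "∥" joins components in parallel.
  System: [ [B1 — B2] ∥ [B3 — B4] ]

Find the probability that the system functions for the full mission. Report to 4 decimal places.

0.9411

R(B1) = exp(−0.00012 × 2000) = 0.786628
R(B2) = exp(−0.000070 × 2000) = 0.869358
R(B3) = exp(−0.000093 × 2000) = 0.830274
R(B4) = exp(−0.000010 × 2000) = 0.980199
Series (B1 and B2): 0.786628 × 0.869358 = 0.683861
Series (B3 and B4): 0.830274 × 0.980199 = 0.813834
Parallel ([0.683861] and [0.813834]): 1 − (1 − 0.683861)(1 − 0.813834) = 0.9411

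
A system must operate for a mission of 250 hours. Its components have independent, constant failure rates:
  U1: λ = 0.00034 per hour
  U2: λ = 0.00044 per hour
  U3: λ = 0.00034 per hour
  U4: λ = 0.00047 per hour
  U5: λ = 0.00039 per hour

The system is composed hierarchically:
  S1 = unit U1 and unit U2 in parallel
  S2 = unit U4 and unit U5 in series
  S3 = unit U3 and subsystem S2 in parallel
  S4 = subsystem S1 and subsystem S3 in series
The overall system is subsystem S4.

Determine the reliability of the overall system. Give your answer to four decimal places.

R(U1) = exp(−0.00034 × 250) = 0.918512
R(U2) = exp(−0.00044 × 250) = 0.895834
R(U3) = exp(−0.00034 × 250) = 0.918512
R(U4) = exp(−0.00047 × 250) = 0.889141
R(U5) = exp(−0.00039 × 250) = 0.907102
Parallel (U1 and U2): 1 − (1 − 0.918512)(1 − 0.895834) = 0.991512
Series (U4 and U5): 0.889141 × 0.907102 = 0.806542
Parallel (U3 and [0.806542]): 1 − (1 − 0.918512)(1 − 0.806542) = 0.984235
Series ([0.991512] and [0.984235]): 0.991512 × 0.984235 = 0.9759

0.9759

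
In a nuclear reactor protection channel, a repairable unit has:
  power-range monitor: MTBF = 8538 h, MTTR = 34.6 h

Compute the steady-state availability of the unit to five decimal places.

A(power-range monitor) = MTBF/(MTBF+MTTR) = 8538/(8538+34.6) = 0.99596

0.99596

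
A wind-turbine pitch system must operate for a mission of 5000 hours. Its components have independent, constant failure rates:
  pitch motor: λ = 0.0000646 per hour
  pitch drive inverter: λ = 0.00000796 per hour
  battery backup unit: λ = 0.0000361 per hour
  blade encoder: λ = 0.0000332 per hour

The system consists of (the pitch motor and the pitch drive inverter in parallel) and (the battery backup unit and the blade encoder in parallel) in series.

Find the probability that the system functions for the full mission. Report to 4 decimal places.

0.9642

R(pitch motor) = exp(−0.0000646 × 5000) = 0.723974
R(pitch drive inverter) = exp(−0.00000796 × 5000) = 0.960982
R(battery backup unit) = exp(−0.0000361 × 5000) = 0.834853
R(blade encoder) = exp(−0.0000332 × 5000) = 0.847046
Parallel (pitch motor and pitch drive inverter): 1 − (1 − 0.723974)(1 − 0.960982) = 0.989230
Parallel (battery backup unit and blade encoder): 1 − (1 − 0.834853)(1 − 0.847046) = 0.974740
Series ([0.989230] and [0.974740]): 0.989230 × 0.974740 = 0.9642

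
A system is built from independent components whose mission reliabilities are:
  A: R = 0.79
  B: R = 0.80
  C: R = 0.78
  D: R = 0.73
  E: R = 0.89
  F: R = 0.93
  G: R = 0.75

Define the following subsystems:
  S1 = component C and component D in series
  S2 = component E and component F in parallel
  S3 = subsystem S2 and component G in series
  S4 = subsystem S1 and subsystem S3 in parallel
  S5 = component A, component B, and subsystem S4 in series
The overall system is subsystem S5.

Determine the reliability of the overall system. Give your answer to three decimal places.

Series (C and D): 0.78000 × 0.73000 = 0.56940
Parallel (E and F): 1 − (1 − 0.89000)(1 − 0.93000) = 0.99230
Series ([0.99230] and G): 0.99230 × 0.75000 = 0.74423
Parallel ([0.56940] and [0.74423]): 1 − (1 − 0.56940)(1 − 0.74423) = 0.88987
Series (A, B, and [0.88987]): 0.79000 × 0.80000 × 0.88987 = 0.562

0.562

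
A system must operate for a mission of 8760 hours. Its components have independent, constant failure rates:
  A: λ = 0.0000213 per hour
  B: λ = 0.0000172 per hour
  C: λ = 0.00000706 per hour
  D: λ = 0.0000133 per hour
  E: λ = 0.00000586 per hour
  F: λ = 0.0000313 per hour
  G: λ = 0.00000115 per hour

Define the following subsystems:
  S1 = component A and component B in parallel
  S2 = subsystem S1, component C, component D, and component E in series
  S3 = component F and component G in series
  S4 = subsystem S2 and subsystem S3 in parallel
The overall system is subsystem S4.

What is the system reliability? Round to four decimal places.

0.9445

R(A) = exp(−0.0000213 × 8760) = 0.829786
R(B) = exp(−0.0000172 × 8760) = 0.860130
R(C) = exp(−0.00000706 × 8760) = 0.940028
R(D) = exp(−0.0000133 × 8760) = 0.890023
R(E) = exp(−0.00000586 × 8760) = 0.949962
R(F) = exp(−0.0000313 × 8760) = 0.760189
R(G) = exp(−0.00000115 × 8760) = 0.989977
Parallel (A and B): 1 − (1 − 0.829786)(1 − 0.860130) = 0.976192
Series ([0.976192], C, D, and E): 0.976192 × 0.940028 × 0.890023 × 0.949962 = 0.775860
Series (F and G): 0.760189 × 0.989977 = 0.752570
Parallel ([0.775860] and [0.752570]): 1 − (1 − 0.775860)(1 − 0.752570) = 0.9445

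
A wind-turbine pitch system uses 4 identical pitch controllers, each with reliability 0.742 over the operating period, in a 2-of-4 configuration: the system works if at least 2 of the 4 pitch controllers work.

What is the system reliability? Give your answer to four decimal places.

R = Σ_{i=2}^{4} C(4,i) p^i (1−p)^{4−i} with p = 0.742
C(4,2)·0.742^2·0.258^2 = 0.219886
C(4,3)·0.742^3·0.258^1 = 0.421591
C(4,4)·0.742^4·0.258^0 = 0.303121
Sum = 0.9446

0.9446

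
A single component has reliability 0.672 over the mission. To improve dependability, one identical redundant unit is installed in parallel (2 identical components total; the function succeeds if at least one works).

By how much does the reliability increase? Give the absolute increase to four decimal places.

R_before = 0.672
R_after = 1 − (1 − 0.672)^2 = 0.8924
ΔR = 0.8924 − 0.672 = 0.2204

0.2204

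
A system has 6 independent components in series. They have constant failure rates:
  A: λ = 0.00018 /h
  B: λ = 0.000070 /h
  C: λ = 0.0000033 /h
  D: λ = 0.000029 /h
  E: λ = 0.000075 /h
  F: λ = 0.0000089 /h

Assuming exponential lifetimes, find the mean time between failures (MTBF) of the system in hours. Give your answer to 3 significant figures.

2730

Series of exponential components: λ_sys = Σ λ_i
λ_sys = 0.00018 + 0.000070 + 0.0000033 + 0.000029 + 0.000075 + 0.0000089 = 3.6620e-04 /h
MTBF = 1 / λ_sys = 2730 h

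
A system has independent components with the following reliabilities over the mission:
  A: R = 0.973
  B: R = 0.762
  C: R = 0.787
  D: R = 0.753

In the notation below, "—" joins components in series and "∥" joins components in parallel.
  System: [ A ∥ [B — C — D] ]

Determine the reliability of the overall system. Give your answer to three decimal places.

Series (B, C, and D): 0.76200 × 0.78700 × 0.75300 = 0.45157
Parallel (A and [0.45157]): 1 − (1 − 0.97300)(1 − 0.45157) = 0.985

0.985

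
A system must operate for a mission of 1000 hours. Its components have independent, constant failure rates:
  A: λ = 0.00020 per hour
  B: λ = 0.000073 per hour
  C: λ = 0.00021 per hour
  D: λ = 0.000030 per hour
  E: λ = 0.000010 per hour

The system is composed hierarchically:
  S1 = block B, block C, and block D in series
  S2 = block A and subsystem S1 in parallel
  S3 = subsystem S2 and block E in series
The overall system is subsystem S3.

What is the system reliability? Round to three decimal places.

R(A) = exp(−0.00020 × 1000) = 0.81873
R(B) = exp(−0.000073 × 1000) = 0.92960
R(C) = exp(−0.00021 × 1000) = 0.81058
R(D) = exp(−0.000030 × 1000) = 0.97045
R(E) = exp(−0.000010 × 1000) = 0.99005
Series (B, C, and D): 0.92960 × 0.81058 × 0.97045 = 0.73125
Parallel (A and [0.73125]): 1 − (1 − 0.81873)(1 − 0.73125) = 0.95128
Series ([0.95128] and E): 0.95128 × 0.99005 = 0.942

0.942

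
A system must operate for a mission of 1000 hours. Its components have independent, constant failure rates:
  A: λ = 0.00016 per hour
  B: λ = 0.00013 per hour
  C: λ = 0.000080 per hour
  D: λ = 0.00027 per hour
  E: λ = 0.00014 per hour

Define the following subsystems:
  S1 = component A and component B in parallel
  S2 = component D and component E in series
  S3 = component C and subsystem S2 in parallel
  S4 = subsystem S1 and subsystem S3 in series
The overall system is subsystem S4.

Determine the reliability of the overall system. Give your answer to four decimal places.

0.9566

R(A) = exp(−0.00016 × 1000) = 0.852144
R(B) = exp(−0.00013 × 1000) = 0.878095
R(C) = exp(−0.000080 × 1000) = 0.923116
R(D) = exp(−0.00027 × 1000) = 0.763379
R(E) = exp(−0.00014 × 1000) = 0.869358
Parallel (A and B): 1 − (1 − 0.852144)(1 − 0.878095) = 0.981976
Series (D and E): 0.763379 × 0.869358 = 0.663650
Parallel (C and [0.663650]): 1 − (1 − 0.923116)(1 − 0.663650) = 0.974140
Series ([0.981976] and [0.974140]): 0.981976 × 0.974140 = 0.9566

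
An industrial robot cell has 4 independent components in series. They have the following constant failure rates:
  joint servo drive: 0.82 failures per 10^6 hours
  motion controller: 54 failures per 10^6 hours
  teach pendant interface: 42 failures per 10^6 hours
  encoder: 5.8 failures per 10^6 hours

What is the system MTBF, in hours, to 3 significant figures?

9740

Series of exponential components: λ_sys = Σ λ_i
λ_sys = 0.00000082 + 0.000054 + 0.000042 + 0.0000058 = 1.0262e-04 /h
MTBF = 1 / λ_sys = 9740 h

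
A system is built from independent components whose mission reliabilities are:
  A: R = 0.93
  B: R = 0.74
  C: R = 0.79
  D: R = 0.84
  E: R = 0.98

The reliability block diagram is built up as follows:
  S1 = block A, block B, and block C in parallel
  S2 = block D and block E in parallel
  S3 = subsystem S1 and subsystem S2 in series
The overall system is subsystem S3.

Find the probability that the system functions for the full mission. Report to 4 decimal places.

Parallel (A, B, and C): 1 − (1 − 0.930000)(1 − 0.740000)(1 − 0.790000) = 0.996178
Parallel (D and E): 1 − (1 − 0.840000)(1 − 0.980000) = 0.996800
Series ([0.996178] and [0.996800]): 0.996178 × 0.996800 = 0.9930

0.9930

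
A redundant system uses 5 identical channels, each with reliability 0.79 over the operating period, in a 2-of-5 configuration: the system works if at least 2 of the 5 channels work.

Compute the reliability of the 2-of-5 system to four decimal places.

R = Σ_{i=2}^{5} C(5,i) p^i (1−p)^{5−i} with p = 0.79
C(5,2)·0.79^2·0.21^3 = 0.057798
C(5,3)·0.79^3·0.21^2 = 0.217430
C(5,4)·0.79^4·0.21^1 = 0.408976
C(5,5)·0.79^5·0.21^0 = 0.307706
Sum = 0.9919

0.9919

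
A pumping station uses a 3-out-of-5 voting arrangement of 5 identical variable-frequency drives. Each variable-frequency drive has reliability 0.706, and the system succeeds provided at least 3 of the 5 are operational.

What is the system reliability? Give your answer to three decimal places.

R = Σ_{i=3}^{5} C(5,i) p^i (1−p)^{5−i} with p = 0.706
C(5,3)·0.706^3·0.294^2 = 0.30416
C(5,4)·0.706^4·0.294^1 = 0.36520
C(5,5)·0.706^5·0.294^0 = 0.17540
Sum = 0.845

0.845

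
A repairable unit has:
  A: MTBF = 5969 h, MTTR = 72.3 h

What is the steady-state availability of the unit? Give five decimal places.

0.98803

A(A) = MTBF/(MTBF+MTTR) = 5969/(5969+72.3) = 0.98803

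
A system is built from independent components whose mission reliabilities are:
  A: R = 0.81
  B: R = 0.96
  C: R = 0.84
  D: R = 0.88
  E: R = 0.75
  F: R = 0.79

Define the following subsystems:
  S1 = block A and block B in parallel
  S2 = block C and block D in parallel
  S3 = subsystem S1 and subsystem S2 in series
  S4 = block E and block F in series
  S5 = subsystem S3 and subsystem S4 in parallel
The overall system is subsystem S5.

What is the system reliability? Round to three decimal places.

Parallel (A and B): 1 − (1 − 0.81000)(1 − 0.96000) = 0.99240
Parallel (C and D): 1 − (1 − 0.84000)(1 − 0.88000) = 0.98080
Series ([0.99240] and [0.98080]): 0.99240 × 0.98080 = 0.97335
Series (E and F): 0.75000 × 0.79000 = 0.59250
Parallel ([0.97335] and [0.59250]): 1 − (1 − 0.97335)(1 − 0.59250) = 0.989

0.989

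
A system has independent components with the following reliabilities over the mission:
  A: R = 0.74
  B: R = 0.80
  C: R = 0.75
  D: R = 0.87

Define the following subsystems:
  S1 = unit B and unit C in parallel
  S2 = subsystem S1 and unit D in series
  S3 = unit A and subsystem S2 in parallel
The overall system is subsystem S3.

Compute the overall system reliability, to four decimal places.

0.9549

Parallel (B and C): 1 − (1 − 0.800000)(1 − 0.750000) = 0.950000
Series ([0.950000] and D): 0.950000 × 0.870000 = 0.826500
Parallel (A and [0.826500]): 1 − (1 − 0.740000)(1 − 0.826500) = 0.9549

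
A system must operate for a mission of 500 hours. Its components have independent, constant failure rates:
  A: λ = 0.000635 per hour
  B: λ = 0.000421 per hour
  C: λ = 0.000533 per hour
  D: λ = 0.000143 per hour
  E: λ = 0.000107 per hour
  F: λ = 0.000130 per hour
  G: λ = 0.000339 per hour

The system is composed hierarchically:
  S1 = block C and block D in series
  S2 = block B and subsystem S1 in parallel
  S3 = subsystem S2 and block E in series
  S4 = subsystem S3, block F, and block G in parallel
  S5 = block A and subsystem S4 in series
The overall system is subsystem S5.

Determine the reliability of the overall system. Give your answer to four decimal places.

0.7272

R(A) = exp(−0.000635 × 500) = 0.727967
R(B) = exp(−0.000421 × 500) = 0.810179
R(C) = exp(−0.000533 × 500) = 0.766056
R(D) = exp(−0.000143 × 500) = 0.930996
R(E) = exp(−0.000107 × 500) = 0.947906
R(F) = exp(−0.000130 × 500) = 0.937067
R(G) = exp(−0.000339 × 500) = 0.844087
Series (C and D): 0.766056 × 0.930996 = 0.713195
Parallel (B and [0.713195]): 1 − (1 − 0.810179)(1 − 0.713195) = 0.945558
Series ([0.945558] and E): 0.945558 × 0.947906 = 0.896300
Parallel ([0.896300], F, and G): 1 − (1 − 0.896300)(1 − 0.937067)(1 − 0.844087) = 0.998982
Series (A and [0.998982]): 0.727967 × 0.998982 = 0.7272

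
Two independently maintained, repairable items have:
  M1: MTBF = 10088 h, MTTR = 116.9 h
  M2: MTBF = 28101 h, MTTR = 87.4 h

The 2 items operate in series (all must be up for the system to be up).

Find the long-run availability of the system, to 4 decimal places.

0.9855

A(M1) = MTBF/(MTBF+MTTR) = 10088/(10088+116.9) = 0.988545
A(M2) = MTBF/(MTBF+MTTR) = 28101/(28101+87.4) = 0.996899
Series availability: 0.988545 × 0.996899 = 0.9855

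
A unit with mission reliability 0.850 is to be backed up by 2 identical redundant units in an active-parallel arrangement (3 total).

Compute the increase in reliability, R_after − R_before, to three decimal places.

0.147

R_before = 0.850
R_after = 1 − (1 − 0.850)^3 = 0.997
ΔR = 0.997 − 0.850 = 0.147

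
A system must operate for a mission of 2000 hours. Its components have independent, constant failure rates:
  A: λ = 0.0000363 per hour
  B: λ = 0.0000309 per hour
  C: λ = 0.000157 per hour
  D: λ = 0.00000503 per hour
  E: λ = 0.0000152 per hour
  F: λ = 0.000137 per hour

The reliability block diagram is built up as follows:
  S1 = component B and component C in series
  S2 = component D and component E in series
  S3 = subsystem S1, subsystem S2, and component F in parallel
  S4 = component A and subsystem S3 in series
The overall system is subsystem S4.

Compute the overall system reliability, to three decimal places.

R(A) = exp(−0.0000363 × 2000) = 0.92997
R(B) = exp(−0.0000309 × 2000) = 0.94007
R(C) = exp(−0.000157 × 2000) = 0.73052
R(D) = exp(−0.00000503 × 2000) = 0.98999
R(E) = exp(−0.0000152 × 2000) = 0.97006
R(F) = exp(−0.000137 × 2000) = 0.76033
Series (B and C): 0.94007 × 0.73052 = 0.68674
Series (D and E): 0.98999 × 0.97006 = 0.96035
Parallel ([0.68674], [0.96035], and F): 1 − (1 − 0.68674)(1 − 0.96035)(1 − 0.76033) = 0.99702
Series (A and [0.99702]): 0.92997 × 0.99702 = 0.927

0.927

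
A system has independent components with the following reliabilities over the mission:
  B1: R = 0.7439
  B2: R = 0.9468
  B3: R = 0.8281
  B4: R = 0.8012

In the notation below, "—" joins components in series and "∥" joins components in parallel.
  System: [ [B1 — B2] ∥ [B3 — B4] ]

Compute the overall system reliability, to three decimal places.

0.900

Series (B1 and B2): 0.74390 × 0.94680 = 0.70432
Series (B3 and B4): 0.82810 × 0.80120 = 0.66347
Parallel ([0.70432] and [0.66347]): 1 − (1 − 0.70432)(1 − 0.66347) = 0.900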